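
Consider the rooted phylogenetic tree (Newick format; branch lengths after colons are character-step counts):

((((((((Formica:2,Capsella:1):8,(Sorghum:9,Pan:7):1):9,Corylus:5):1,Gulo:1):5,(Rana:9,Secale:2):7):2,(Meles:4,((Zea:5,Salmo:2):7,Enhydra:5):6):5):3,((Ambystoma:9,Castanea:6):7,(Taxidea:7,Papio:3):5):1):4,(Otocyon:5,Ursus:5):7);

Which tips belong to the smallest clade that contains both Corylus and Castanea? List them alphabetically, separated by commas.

Tracing Corylus: it sits inside (((Formica,Capsella),(Sorghum,Pan)),Corylus).
Tracing Castanea: it sits inside (Ambystoma,Castanea).
The smallest clade enclosing both is (((((((Formica,Capsella),(Sorghum,Pan)),Corylus),Gulo),(Rana,Secale)),(Meles,((Zea,Salmo),Enhydra))),((Ambystoma,Castanea),(Taxidea,Papio))); the answer is its 16 terminal taxa in alphabetical order.

Ambystoma, Capsella, Castanea, Corylus, Enhydra, Formica, Gulo, Meles, Pan, Papio, Rana, Salmo, Secale, Sorghum, Taxidea, Zea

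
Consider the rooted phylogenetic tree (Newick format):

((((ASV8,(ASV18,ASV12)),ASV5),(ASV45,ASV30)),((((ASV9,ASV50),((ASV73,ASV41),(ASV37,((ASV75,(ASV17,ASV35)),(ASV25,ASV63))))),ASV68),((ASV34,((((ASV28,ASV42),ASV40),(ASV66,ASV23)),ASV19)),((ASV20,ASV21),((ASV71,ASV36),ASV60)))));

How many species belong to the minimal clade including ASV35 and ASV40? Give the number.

23

The MRCA of ASV35 and ASV40 is the node subtending ((((ASV9,ASV50),((ASV73,ASV41),(ASV37,((ASV75,(ASV17,ASV35)),(ASV25,ASV63))))),ASV68),((ASV34,((((ASV28,ASV42),ASV40),(ASV66,ASV23)),ASV19)),((ASV20,ASV21),((ASV71,ASV36),ASV60)))).
That clade contains 23 terminal taxa: ASV17, ASV19, ASV20, ASV21, ASV23, ASV25, ASV28, ASV34, ASV35, ASV36, ASV37, ASV40, ASV41, ASV42, ASV50, ASV60, ASV63, ASV66, ASV68, ASV71, ASV73, ASV75, ASV9.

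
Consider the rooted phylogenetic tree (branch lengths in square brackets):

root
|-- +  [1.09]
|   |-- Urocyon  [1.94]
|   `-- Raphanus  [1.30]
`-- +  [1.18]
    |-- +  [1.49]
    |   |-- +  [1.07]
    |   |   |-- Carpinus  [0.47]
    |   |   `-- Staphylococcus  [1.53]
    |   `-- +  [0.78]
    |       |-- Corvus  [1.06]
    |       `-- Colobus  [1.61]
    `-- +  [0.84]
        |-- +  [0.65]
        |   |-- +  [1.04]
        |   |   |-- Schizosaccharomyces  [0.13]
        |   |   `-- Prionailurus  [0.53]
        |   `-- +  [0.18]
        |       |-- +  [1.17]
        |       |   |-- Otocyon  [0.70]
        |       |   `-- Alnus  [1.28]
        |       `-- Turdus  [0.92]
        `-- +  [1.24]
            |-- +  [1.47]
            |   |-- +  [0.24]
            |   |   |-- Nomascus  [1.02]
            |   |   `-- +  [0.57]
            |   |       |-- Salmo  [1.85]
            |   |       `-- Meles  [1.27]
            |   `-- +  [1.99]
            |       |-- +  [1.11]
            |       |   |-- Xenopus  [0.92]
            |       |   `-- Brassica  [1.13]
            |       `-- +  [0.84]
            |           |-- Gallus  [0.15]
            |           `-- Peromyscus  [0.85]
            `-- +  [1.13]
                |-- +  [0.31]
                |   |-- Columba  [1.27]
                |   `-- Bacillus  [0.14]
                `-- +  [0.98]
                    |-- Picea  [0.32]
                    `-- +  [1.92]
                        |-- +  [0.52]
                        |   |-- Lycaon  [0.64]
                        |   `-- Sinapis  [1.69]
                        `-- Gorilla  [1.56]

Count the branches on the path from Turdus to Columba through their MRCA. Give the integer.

7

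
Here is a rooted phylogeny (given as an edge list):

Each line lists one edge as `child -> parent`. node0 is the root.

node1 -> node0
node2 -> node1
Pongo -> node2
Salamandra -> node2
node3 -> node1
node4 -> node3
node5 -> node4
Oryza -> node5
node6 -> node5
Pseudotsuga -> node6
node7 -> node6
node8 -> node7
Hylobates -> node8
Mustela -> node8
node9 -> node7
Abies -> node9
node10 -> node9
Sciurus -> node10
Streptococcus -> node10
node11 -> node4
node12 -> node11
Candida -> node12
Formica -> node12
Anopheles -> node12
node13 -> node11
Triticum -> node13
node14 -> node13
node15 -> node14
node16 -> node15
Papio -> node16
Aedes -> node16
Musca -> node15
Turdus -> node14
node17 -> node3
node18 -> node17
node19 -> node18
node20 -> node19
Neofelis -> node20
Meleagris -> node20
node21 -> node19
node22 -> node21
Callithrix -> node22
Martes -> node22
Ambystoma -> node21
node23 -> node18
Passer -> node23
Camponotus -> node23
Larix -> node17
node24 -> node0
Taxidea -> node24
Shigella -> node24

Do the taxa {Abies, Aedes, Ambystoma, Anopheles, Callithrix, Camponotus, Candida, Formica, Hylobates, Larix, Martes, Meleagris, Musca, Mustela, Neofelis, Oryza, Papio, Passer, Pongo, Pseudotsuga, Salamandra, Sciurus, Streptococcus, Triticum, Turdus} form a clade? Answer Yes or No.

Yes

The most recent common ancestor of these taxa subtends ((Pongo,Salamandra),(((Oryza,(Pseudotsuga,((Hylobates,Mustela),(Abies,(Sciurus,Streptococcus))))),((Candida,Formica,Anopheles),(Triticum,(((Papio,Aedes),Musca),Turdus)))),((((Neofelis,Meleagris),((Callithrix,Martes),Ambystoma)),(Passer,Camponotus)),Larix))).
That clade has exactly 25 tips — every listed taxon and nothing else — so the group is monophyletic.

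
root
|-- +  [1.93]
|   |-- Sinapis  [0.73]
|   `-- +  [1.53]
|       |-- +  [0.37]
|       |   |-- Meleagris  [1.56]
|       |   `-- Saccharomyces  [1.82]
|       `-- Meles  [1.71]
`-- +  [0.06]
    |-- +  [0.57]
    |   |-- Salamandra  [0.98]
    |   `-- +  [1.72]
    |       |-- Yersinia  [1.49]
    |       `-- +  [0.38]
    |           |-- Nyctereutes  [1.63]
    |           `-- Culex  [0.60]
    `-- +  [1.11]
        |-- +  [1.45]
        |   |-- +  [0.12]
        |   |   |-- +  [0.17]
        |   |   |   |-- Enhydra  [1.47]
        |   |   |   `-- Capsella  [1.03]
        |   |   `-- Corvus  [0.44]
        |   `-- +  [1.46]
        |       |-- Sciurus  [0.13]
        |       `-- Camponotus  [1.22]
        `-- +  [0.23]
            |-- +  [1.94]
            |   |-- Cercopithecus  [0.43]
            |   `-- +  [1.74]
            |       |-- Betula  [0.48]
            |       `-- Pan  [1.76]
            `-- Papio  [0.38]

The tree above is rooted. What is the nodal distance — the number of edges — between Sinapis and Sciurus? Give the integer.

7

The MRCA of Sinapis and Sciurus is the root of the tree.
From Sinapis up to that node: 2 branches. From Sciurus up to the same node: 5 branches. Total: 2 + 5 = 7.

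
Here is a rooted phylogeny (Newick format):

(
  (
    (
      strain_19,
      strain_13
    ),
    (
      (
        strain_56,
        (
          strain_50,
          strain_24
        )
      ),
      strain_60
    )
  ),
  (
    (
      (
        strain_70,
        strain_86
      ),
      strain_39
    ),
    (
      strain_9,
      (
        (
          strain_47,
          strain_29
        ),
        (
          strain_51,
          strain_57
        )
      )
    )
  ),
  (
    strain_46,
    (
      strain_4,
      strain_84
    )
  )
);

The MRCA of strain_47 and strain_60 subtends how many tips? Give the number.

17

The MRCA of strain_47 and strain_60 is the root, so the clade is the entire tree.
That clade contains 17 terminal taxa: strain_13, strain_19, strain_24, strain_29, strain_39, strain_4, strain_46, strain_47, strain_50, strain_51, strain_56, strain_57, strain_60, strain_70, strain_84, strain_86, strain_9.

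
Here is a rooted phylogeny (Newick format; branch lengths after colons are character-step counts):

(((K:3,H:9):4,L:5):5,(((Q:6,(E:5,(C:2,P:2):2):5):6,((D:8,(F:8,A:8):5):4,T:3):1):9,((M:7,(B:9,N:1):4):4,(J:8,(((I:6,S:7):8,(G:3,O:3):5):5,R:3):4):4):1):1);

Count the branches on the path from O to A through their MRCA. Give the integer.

The MRCA of O and A is the node subtending (((Q,(E,(C,P))),((D,(F,A)),T)),((M,(B,N)),(J,(((I,S),(G,O)),R)))).
From O up to that node: 6 branches. From A up to the same node: 5 branches. Total: 6 + 5 = 11.

11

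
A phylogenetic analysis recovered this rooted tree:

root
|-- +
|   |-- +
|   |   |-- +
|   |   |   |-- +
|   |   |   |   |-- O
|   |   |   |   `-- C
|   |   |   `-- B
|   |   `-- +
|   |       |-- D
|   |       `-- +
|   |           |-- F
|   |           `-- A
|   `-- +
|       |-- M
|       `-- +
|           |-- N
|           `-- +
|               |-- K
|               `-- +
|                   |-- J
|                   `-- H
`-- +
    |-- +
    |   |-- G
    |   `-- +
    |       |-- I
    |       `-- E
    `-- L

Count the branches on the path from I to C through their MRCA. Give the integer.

The MRCA of I and C is the root of the tree.
From I up to that node: 4 branches. From C up to the same node: 5 branches. Total: 4 + 5 = 9.

9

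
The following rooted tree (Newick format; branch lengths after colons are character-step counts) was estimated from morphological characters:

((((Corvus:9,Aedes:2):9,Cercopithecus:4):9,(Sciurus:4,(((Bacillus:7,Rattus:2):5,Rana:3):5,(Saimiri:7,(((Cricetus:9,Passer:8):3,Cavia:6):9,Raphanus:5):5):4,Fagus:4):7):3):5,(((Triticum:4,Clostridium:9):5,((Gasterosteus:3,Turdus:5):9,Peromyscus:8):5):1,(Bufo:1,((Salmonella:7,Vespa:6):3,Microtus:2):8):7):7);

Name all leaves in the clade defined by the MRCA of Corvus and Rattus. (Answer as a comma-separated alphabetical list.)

Tracing Corvus: it sits inside (Corvus,Aedes).
Tracing Rattus: it sits inside (Bacillus,Rattus).
The smallest clade enclosing both is (((Corvus,Aedes),Cercopithecus),(Sciurus,(((Bacillus,Rattus),Rana),(Saimiri,(((Cricetus,Passer),Cavia),Raphanus)),Fagus))); the answer is its 13 terminal taxa in alphabetical order.

Aedes, Bacillus, Cavia, Cercopithecus, Corvus, Cricetus, Fagus, Passer, Rana, Raphanus, Rattus, Saimiri, Sciurus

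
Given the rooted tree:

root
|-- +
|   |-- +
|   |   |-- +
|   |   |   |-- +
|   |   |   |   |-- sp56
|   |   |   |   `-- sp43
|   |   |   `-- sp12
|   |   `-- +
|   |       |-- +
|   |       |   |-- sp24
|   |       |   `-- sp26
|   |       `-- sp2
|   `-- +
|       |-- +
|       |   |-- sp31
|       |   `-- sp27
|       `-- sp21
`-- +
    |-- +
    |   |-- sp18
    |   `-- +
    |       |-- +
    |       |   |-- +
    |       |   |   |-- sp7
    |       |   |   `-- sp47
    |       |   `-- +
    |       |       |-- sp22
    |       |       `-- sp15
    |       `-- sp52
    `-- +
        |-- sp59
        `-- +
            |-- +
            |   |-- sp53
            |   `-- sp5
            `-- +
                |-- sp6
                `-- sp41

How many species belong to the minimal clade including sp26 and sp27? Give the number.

9

The MRCA of sp26 and sp27 is the node subtending ((((sp56,sp43),sp12),((sp24,sp26),sp2)),((sp31,sp27),sp21)).
That clade contains 9 terminal taxa: sp12, sp2, sp21, sp24, sp26, sp27, sp31, sp43, sp56.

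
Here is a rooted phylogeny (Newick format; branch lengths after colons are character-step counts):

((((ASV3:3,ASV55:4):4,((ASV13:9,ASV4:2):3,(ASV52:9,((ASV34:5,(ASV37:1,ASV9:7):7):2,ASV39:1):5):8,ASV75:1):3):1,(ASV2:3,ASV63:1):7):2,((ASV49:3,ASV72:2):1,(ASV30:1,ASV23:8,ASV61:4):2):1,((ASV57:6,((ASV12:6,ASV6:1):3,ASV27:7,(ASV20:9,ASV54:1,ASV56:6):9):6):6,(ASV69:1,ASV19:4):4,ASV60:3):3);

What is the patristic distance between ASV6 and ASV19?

The path runs ASV6 → … → MRCA → … → ASV19; the MRCA is the node subtending ((ASV57,((ASV12,ASV6),ASV27,(ASV20,ASV54,ASV56))),(ASV69,ASV19),ASV60).
Branch lengths along that path: 1 + 3 + 6 + 6 + 4 + 4 = 24.

24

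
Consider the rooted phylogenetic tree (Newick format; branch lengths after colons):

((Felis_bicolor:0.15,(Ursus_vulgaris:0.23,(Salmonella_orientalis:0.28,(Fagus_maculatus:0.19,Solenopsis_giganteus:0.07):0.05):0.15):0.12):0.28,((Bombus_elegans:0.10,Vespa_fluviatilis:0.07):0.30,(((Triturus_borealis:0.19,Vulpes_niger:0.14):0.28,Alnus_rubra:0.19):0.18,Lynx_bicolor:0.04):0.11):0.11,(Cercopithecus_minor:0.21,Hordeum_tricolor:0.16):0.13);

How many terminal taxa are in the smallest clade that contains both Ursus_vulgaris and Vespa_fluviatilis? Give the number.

13

The MRCA of Ursus_vulgaris and Vespa_fluviatilis is the root, so the clade is the entire tree.
That clade contains 13 terminal taxa: Alnus_rubra, Bombus_elegans, Cercopithecus_minor, Fagus_maculatus, Felis_bicolor, Hordeum_tricolor, Lynx_bicolor, Salmonella_orientalis, Solenopsis_giganteus, Triturus_borealis, Ursus_vulgaris, Vespa_fluviatilis, Vulpes_niger.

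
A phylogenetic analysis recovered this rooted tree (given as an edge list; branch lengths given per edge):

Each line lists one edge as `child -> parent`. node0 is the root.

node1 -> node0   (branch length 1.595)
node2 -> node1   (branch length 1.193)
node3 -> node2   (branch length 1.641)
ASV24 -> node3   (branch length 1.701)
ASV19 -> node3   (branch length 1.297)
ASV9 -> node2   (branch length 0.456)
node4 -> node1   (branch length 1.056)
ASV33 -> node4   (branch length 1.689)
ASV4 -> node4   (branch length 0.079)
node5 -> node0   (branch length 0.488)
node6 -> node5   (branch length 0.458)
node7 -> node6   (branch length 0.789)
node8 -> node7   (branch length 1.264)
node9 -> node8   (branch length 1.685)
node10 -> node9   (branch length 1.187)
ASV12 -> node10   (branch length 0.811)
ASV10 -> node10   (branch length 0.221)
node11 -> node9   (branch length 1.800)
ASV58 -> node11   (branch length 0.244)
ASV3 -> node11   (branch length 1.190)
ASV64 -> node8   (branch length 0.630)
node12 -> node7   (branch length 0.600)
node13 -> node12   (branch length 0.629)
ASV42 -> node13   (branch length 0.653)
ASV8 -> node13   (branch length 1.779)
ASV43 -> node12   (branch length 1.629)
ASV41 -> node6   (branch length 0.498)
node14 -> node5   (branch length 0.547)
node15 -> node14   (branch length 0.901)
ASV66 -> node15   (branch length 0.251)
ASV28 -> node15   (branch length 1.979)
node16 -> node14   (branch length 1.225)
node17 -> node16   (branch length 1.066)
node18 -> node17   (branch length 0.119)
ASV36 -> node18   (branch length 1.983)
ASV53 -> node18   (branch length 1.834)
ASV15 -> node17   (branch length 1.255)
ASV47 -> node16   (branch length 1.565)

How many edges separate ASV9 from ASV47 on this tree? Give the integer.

7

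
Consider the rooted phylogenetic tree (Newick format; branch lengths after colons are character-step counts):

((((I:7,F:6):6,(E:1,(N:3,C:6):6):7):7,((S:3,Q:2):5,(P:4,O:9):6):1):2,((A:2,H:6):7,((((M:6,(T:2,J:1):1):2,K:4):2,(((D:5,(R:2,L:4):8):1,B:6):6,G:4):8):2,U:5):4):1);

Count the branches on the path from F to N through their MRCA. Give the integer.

The MRCA of F and N is the node subtending ((I,F),(E,(N,C))).
From F up to that node: 2 branches. From N up to the same node: 3 branches. Total: 2 + 3 = 5.

5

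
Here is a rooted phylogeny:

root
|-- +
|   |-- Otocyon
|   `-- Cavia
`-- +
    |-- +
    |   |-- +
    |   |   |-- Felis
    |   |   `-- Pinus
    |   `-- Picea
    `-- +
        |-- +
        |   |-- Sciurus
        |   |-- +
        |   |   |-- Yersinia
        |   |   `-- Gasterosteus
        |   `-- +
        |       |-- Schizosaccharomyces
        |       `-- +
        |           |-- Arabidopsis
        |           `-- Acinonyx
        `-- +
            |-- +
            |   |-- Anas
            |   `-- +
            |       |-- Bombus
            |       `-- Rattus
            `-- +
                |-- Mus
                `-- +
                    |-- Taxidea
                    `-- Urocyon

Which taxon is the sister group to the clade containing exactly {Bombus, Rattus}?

Anas

The clade containing exactly {Bombus, Rattus} attaches to the tree at the node subtending (Anas,(Bombus,Rattus)).
The other lineage descending from that same node — the sister group — is the single tip Anas.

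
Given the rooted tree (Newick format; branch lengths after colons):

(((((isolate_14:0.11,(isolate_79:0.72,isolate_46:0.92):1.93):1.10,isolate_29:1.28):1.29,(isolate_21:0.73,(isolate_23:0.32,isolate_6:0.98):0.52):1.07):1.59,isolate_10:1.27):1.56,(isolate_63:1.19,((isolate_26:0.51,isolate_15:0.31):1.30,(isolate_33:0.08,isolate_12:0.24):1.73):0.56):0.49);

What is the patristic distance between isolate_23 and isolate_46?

7.15

The path runs isolate_23 → … → MRCA → … → isolate_46; the MRCA is the node subtending (((isolate_14,(isolate_79,isolate_46)),isolate_29),(isolate_21,(isolate_23,isolate_6))).
Branch lengths along that path: 0.32 + 0.52 + 1.07 + 1.29 + 1.10 + 1.93 + 0.92 = 7.15.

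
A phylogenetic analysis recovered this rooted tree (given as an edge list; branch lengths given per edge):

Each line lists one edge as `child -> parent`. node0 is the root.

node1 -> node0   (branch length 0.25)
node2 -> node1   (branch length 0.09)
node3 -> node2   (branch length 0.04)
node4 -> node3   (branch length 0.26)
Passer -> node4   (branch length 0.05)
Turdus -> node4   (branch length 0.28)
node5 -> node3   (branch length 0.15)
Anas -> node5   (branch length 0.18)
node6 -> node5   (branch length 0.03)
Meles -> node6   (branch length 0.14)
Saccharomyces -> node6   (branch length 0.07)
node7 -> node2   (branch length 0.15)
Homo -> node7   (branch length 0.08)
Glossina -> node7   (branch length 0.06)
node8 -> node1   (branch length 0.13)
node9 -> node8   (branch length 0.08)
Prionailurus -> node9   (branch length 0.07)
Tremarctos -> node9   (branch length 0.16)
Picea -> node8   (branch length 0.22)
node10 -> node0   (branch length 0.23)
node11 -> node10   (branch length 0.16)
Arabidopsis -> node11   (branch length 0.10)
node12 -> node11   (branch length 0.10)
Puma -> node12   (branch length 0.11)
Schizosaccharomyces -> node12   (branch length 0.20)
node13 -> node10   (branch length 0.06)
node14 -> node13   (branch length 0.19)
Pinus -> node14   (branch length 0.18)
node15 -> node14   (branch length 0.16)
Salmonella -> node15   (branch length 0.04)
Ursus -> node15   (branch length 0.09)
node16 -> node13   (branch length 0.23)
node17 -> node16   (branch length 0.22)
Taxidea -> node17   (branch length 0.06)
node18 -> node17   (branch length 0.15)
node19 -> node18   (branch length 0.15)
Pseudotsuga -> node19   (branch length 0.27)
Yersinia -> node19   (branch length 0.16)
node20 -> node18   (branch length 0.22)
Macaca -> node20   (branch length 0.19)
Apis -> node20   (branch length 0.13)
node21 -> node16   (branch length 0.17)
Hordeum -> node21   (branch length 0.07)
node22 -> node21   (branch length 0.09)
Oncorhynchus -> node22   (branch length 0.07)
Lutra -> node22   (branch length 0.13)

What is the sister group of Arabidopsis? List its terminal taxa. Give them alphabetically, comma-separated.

Puma, Schizosaccharomyces

Arabidopsis attaches to the tree at the node subtending (Arabidopsis,(Puma,Schizosaccharomyces)).
The other lineage descending from that same node — the sister group — is (Puma,Schizosaccharomyces); its 2 tips in alphabetical order are the answer.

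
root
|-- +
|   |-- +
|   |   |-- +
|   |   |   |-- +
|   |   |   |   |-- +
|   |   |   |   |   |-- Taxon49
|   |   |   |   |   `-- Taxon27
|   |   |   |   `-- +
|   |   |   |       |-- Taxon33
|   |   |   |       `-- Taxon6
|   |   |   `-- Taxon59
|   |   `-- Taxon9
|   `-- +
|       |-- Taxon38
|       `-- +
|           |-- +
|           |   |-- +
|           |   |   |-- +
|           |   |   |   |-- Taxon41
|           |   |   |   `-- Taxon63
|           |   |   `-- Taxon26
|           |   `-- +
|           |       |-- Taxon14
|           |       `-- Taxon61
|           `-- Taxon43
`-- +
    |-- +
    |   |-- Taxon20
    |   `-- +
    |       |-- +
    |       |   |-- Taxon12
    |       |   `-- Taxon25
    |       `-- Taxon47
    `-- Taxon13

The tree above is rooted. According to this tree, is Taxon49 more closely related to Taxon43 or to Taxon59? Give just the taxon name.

The MRCA of Taxon49 and Taxon59 subtends (((Taxon49,Taxon27),(Taxon33,Taxon6)),Taxon59) (5 taxa).
The MRCA of Taxon49 and Taxon43 subtends (((((Taxon49,Taxon27),(Taxon33,Taxon6)),Taxon59),Taxon9),(Taxon38,((((Taxon41,Taxon63),Taxon26),(Taxon14,Taxon61)),Taxon43))) (13 taxa).
The first is nested inside the second, so Taxon49 shares a more recent common ancestor with Taxon59.

Taxon59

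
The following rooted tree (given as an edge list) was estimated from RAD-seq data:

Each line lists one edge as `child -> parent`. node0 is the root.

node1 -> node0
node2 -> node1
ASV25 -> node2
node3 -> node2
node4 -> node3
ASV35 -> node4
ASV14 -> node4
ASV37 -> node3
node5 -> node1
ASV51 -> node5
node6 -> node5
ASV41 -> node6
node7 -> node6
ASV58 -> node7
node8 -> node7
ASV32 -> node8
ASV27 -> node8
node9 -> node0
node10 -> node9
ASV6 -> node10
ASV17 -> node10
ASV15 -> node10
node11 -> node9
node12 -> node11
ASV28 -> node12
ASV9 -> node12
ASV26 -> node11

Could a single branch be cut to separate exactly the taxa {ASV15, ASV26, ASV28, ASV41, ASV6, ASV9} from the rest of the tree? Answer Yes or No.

No

The MRCA of the listed taxa is the root, so the smallest clade containing them is the whole tree.
That clade also contains ASV14, ASV17, ASV25, ASV27, ASV32, ASV35, ASV37, ASV51, ASV58, which are not in the proposed group, so the group is not monophyletic.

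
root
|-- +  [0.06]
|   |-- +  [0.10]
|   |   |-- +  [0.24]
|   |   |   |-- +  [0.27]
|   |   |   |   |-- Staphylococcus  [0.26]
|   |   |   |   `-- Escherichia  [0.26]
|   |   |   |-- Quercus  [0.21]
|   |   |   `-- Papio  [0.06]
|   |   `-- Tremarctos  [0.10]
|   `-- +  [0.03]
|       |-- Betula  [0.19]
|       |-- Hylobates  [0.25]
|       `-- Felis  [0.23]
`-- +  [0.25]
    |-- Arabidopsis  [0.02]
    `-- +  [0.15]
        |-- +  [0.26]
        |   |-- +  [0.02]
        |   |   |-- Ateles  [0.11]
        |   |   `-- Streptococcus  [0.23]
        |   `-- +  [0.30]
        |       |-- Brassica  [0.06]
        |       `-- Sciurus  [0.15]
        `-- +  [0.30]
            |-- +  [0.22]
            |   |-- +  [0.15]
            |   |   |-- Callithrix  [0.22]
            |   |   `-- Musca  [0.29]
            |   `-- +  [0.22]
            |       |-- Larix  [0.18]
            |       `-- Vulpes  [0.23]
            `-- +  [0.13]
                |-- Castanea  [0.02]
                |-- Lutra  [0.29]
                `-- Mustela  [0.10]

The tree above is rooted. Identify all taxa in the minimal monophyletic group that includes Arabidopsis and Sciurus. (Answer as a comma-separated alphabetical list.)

Arabidopsis, Ateles, Brassica, Callithrix, Castanea, Larix, Lutra, Musca, Mustela, Sciurus, Streptococcus, Vulpes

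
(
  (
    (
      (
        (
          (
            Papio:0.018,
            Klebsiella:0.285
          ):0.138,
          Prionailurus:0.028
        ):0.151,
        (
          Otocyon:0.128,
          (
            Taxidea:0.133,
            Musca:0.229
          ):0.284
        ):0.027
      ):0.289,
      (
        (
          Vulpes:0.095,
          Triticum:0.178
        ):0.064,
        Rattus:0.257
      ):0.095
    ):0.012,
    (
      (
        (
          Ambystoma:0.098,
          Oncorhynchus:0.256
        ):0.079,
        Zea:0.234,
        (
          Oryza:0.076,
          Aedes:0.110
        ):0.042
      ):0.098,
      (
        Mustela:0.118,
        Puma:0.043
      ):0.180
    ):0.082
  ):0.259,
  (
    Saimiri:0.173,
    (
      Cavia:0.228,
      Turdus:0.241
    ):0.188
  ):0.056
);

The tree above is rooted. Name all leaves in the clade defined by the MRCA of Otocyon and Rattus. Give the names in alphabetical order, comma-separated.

Tracing Otocyon: it sits inside (Otocyon,(Taxidea,Musca)).
Tracing Rattus: it sits inside ((Vulpes,Triticum),Rattus).
The smallest clade enclosing both is ((((Papio,Klebsiella),Prionailurus),(Otocyon,(Taxidea,Musca))),((Vulpes,Triticum),Rattus)); the answer is its 9 terminal taxa in alphabetical order.

Klebsiella, Musca, Otocyon, Papio, Prionailurus, Rattus, Taxidea, Triticum, Vulpes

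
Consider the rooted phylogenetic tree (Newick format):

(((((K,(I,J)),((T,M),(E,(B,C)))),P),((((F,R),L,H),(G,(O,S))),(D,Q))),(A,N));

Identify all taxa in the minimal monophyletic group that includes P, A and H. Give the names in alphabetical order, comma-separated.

A, B, C, D, E, F, G, H, I, J, K, L, M, N, O, P, Q, R, S, T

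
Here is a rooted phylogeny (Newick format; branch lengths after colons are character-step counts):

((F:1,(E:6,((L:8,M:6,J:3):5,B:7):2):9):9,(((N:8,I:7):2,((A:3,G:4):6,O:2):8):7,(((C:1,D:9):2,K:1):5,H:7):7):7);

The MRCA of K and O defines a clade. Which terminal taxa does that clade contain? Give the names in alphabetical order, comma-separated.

A, C, D, G, H, I, K, N, O

Tracing K: it sits inside ((C,D),K).
Tracing O: it sits inside ((A,G),O).
The smallest clade enclosing both is (((N,I),((A,G),O)),(((C,D),K),H)); the answer is its 9 terminal taxa in alphabetical order.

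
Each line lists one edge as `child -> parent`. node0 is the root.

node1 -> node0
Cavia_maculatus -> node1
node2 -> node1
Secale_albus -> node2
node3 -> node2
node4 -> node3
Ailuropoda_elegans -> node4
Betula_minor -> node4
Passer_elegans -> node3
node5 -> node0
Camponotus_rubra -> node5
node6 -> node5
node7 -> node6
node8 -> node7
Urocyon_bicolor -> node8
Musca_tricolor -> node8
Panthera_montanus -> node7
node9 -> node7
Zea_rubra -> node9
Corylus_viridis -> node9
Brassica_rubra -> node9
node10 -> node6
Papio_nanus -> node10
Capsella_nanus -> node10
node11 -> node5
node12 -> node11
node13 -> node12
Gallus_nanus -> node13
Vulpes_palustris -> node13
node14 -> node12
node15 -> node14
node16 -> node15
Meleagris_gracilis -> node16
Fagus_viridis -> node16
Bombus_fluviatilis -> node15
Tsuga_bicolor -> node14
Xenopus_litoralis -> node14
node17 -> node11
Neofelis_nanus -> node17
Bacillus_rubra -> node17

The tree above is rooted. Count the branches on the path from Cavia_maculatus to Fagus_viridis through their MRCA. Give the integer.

The MRCA of Cavia_maculatus and Fagus_viridis is the root of the tree.
From Cavia_maculatus up to that node: 2 branches. From Fagus_viridis up to the same node: 7 branches. Total: 2 + 7 = 9.

9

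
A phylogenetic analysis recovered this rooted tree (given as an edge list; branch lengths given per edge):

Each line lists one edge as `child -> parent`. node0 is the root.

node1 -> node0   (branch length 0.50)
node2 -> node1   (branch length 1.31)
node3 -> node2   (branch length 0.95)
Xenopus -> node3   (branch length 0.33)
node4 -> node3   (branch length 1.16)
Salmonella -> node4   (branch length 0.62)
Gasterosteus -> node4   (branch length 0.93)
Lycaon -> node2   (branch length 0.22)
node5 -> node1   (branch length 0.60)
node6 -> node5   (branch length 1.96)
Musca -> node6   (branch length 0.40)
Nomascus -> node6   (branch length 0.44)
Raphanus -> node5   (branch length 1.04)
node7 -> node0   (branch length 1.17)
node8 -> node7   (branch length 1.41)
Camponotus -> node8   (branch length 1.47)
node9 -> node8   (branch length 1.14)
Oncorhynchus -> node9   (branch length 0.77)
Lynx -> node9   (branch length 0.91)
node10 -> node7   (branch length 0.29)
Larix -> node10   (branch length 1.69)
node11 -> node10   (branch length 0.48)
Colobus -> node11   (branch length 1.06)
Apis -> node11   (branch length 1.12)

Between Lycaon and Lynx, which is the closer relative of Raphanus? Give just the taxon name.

Lycaon

The MRCA of Raphanus and Lycaon subtends (((Xenopus,(Salmonella,Gasterosteus)),Lycaon),((Musca,Nomascus),Raphanus)) (7 taxa).
The MRCA of Raphanus and Lynx is the root, subtending the entire tree (13 taxa).
The first is nested inside the second, so Raphanus shares a more recent common ancestor with Lycaon.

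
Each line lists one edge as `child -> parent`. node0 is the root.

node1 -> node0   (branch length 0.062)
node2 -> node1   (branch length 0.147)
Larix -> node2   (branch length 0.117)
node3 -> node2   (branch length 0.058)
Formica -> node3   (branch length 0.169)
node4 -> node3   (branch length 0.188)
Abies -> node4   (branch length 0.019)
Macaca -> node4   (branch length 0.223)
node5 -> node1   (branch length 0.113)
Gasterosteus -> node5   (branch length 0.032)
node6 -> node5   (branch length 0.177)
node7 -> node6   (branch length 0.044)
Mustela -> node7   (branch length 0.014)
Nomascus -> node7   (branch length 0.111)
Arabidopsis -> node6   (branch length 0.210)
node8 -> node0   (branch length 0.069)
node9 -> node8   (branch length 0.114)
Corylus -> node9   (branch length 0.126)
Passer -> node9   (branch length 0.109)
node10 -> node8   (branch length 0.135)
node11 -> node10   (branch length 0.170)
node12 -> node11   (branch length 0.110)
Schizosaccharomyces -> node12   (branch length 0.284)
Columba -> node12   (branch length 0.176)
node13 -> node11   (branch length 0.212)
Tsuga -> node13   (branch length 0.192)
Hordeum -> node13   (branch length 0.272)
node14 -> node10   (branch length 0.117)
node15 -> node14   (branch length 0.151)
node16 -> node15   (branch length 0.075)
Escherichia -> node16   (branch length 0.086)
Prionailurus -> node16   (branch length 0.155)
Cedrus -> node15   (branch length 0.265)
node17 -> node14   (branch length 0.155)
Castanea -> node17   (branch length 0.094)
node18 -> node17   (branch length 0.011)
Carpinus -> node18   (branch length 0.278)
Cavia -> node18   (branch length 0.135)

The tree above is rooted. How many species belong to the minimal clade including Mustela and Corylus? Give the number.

The MRCA of Mustela and Corylus is the root, so the clade is the entire tree.
That clade contains 20 terminal taxa: Abies, Arabidopsis, Carpinus, Castanea, Cavia, Cedrus, Columba, Corylus, Escherichia, Formica, Gasterosteus, Hordeum, Larix, Macaca, Mustela, Nomascus, Passer, Prionailurus, Schizosaccharomyces, Tsuga.

20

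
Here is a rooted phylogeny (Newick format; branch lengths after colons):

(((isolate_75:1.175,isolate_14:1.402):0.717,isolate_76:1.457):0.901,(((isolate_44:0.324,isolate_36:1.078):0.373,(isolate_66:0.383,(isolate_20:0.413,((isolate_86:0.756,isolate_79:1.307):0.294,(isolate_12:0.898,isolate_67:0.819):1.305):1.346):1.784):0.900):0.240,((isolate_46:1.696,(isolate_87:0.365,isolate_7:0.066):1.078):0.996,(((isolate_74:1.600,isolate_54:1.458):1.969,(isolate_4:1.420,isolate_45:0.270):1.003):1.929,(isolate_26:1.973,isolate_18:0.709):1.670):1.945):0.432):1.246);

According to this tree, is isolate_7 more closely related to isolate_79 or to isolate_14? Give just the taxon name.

isolate_79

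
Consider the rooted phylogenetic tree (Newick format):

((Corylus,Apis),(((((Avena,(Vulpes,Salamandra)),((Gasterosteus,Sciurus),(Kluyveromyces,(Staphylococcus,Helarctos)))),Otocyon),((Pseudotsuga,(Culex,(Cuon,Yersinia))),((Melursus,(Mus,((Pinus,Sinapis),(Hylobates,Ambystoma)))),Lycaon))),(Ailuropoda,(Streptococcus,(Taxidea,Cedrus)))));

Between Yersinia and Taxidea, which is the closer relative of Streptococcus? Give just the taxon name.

The MRCA of Streptococcus and Taxidea subtends (Streptococcus,(Taxidea,Cedrus)) (3 taxa).
The MRCA of Streptococcus and Yersinia subtends (((((Avena,(Vulpes,Salamandra)),((Gasterosteus,Sciurus),(Kluyveromyces,(Staphylococcus,Helarctos)))),Otocyon),((Pseudotsuga,(Culex,(Cuon,Yersinia))),((Melursus,(Mus,((Pinus,Sinapis),(Hylobates,Ambystoma)))),Lycaon))),(Ailuropoda,(Streptococcus,(Taxidea,Cedrus)))) (24 taxa).
The first is nested inside the second, so Streptococcus shares a more recent common ancestor with Taxidea.

Taxidea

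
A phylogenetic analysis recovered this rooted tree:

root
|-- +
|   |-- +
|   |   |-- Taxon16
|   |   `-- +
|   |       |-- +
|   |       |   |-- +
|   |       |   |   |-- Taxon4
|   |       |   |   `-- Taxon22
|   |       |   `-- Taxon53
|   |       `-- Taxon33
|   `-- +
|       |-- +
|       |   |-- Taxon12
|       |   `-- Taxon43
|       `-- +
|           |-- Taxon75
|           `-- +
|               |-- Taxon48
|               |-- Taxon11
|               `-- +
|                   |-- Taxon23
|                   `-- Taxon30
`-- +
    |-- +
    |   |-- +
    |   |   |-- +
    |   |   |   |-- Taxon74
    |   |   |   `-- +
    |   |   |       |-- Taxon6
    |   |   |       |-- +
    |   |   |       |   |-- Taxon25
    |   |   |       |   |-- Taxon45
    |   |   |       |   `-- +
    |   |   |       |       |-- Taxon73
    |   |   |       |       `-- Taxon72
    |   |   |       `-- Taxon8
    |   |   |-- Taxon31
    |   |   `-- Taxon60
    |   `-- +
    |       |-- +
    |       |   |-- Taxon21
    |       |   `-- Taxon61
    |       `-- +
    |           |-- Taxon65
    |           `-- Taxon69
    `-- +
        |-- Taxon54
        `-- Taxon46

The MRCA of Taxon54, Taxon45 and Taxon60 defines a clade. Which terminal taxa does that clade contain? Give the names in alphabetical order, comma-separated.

Taxon21, Taxon25, Taxon31, Taxon45, Taxon46, Taxon54, Taxon6, Taxon60, Taxon61, Taxon65, Taxon69, Taxon72, Taxon73, Taxon74, Taxon8

Tracing Taxon54: it sits inside (Taxon54,Taxon46).
Tracing Taxon45: it sits inside (Taxon25,Taxon45,(Taxon73,Taxon72)).
Tracing Taxon60: it sits inside ((Taxon74,(Taxon6,(Taxon25,Taxon45,(Taxon73,Taxon72)),Taxon8)),Taxon31,Taxon60).
The smallest clade enclosing all 3 is ((((Taxon74,(Taxon6,(Taxon25,Taxon45,(Taxon73,Taxon72)),Taxon8)),Taxon31,Taxon60),((Taxon21,Taxon61),(Taxon65,Taxon69))),(Taxon54,Taxon46)); the answer is its 15 terminal taxa in alphabetical order.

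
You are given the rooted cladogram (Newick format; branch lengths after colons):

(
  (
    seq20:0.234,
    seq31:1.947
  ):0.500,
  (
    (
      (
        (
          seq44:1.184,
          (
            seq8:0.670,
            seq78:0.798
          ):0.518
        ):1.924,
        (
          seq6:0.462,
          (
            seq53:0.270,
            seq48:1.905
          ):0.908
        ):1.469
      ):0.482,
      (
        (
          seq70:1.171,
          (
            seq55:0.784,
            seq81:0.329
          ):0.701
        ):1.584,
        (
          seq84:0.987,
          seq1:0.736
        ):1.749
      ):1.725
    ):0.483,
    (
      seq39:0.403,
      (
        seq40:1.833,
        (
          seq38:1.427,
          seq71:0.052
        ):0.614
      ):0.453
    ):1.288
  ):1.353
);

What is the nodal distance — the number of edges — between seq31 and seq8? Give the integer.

8

The MRCA of seq31 and seq8 is the root of the tree.
From seq31 up to that node: 2 branches. From seq8 up to the same node: 6 branches. Total: 2 + 6 = 8.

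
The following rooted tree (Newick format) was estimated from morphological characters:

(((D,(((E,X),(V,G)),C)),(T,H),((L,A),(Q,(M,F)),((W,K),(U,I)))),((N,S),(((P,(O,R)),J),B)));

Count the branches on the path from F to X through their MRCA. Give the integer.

9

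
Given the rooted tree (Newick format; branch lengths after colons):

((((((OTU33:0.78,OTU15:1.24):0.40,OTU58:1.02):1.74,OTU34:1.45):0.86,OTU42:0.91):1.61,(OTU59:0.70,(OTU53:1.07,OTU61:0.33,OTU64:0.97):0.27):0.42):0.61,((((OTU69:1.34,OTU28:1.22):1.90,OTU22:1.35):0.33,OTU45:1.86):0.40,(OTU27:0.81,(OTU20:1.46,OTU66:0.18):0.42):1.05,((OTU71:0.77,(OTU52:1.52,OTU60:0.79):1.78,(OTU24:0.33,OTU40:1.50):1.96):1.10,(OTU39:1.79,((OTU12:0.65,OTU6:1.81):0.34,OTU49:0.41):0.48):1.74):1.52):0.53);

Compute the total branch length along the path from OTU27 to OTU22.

The path runs OTU27 → … → MRCA → … → OTU22; the MRCA is the node subtending ((((OTU69,OTU28),OTU22),OTU45),(OTU27,(OTU20,OTU66)),((OTU71,(OTU52,OTU60),(OTU24,OTU40)),(OTU39,((OTU12,OTU6),OTU49)))).
Branch lengths along that path: 0.81 + 1.05 + 0.40 + 0.33 + 1.35 = 3.94.

3.94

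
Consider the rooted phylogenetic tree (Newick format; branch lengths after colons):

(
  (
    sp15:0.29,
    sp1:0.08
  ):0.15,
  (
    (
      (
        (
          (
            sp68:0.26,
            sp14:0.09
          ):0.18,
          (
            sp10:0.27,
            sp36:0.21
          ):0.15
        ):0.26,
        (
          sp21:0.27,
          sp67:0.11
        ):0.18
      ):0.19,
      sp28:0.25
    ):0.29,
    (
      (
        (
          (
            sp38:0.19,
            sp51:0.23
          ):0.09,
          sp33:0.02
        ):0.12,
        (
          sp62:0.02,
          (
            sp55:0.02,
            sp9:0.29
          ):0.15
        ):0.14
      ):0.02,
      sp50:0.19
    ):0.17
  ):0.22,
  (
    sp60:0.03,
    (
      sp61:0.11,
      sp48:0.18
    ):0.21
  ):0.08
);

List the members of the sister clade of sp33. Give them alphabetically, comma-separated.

sp33 attaches to the tree at the node subtending ((sp38,sp51),sp33).
The other lineage descending from that same node — the sister group — is (sp38,sp51); its 2 tips in alphabetical order are the answer.

sp38, sp51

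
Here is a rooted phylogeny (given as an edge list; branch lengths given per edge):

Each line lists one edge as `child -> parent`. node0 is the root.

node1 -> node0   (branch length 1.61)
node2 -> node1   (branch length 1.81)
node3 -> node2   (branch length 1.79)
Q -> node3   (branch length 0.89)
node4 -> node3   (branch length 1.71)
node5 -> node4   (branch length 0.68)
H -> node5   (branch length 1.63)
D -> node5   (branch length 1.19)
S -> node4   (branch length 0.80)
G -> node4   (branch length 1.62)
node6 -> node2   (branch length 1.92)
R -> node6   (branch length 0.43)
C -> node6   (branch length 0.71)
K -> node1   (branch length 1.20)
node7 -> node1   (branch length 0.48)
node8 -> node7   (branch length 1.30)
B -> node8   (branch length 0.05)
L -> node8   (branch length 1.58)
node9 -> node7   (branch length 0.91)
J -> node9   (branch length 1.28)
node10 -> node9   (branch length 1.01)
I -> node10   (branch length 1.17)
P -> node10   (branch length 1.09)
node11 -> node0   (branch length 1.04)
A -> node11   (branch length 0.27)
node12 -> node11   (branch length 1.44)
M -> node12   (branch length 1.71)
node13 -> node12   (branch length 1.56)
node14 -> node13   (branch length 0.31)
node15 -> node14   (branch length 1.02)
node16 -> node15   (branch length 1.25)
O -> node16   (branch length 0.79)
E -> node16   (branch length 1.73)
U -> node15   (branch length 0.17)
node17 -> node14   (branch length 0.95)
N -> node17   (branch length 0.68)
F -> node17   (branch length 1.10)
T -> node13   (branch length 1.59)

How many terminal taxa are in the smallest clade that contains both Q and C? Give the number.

The MRCA of Q and C is the node subtending ((Q,((H,D),S,G)),(R,C)).
That clade contains 7 terminal taxa: C, D, G, H, Q, R, S.

7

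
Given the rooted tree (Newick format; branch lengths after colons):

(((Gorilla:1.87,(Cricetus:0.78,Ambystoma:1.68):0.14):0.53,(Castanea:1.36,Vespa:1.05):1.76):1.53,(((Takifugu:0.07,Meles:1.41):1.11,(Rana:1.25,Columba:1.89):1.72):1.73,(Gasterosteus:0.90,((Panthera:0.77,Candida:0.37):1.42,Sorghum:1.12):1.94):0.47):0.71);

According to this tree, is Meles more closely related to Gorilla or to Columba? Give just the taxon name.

Columba

The MRCA of Meles and Columba subtends ((Takifugu,Meles),(Rana,Columba)) (4 taxa).
The MRCA of Meles and Gorilla is the root, subtending the entire tree (13 taxa).
The first is nested inside the second, so Meles shares a more recent common ancestor with Columba.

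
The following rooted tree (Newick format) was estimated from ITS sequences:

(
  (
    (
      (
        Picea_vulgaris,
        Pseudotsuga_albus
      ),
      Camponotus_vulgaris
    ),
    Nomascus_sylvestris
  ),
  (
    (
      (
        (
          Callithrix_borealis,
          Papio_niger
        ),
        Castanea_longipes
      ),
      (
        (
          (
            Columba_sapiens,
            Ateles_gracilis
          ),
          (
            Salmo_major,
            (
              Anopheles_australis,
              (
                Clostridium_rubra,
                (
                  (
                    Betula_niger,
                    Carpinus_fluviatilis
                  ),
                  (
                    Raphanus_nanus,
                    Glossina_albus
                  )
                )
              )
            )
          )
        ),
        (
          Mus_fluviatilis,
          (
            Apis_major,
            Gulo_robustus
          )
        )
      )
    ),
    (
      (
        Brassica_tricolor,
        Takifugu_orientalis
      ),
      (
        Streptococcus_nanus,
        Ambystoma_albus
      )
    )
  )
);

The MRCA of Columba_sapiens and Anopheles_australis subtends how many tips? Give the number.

9

The MRCA of Columba_sapiens and Anopheles_australis is the node subtending ((Columba_sapiens,Ateles_gracilis),(Salmo_major,(Anopheles_australis,(Clostridium_rubra,((Betula_niger,Carpinus_fluviatilis),(Raphanus_nanus,Glossina_albus)))))).
That clade contains 9 terminal taxa: Anopheles_australis, Ateles_gracilis, Betula_niger, Carpinus_fluviatilis, Clostridium_rubra, Columba_sapiens, Glossina_albus, Raphanus_nanus, Salmo_major.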